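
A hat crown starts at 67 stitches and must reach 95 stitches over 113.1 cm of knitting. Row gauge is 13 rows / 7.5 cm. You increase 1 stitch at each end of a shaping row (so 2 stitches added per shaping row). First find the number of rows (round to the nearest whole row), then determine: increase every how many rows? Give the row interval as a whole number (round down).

Increase every 14th row.

Rows = 113.1 × 1.733 = 196.0 → 196 rows.
Stitches to add: 28 → 14 shaping rows (at 2 st each).
196 / 14 = 14.00 → every 14 rows.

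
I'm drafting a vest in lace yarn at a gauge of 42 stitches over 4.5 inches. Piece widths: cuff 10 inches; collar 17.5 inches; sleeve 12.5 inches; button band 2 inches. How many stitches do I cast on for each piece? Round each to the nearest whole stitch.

cuff 93; collar 163; sleeve 117; button band 19.

Rate = 42/4.5 = 9.333 sts per in.
cuff: 10 × 9.333 = 93.33 → 93.
collar: 17.5 × 9.333 = 163.33 → 163.
sleeve: 12.5 × 9.333 = 116.67 → 117.
button band: 2 × 9.333 = 18.67 → 19.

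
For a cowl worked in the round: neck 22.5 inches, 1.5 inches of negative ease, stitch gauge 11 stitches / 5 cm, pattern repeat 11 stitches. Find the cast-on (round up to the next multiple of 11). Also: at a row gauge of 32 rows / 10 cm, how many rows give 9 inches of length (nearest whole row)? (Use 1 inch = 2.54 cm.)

Finished = 22.5 − 1.5 = 21 inches.
21 inches × 2.54 = 53.34 cm.
11/5 = 2.2 sts per cm; 53.34 × 2.2 = 117.35 sts.
Next multiple of 11 → 121.
9 inches = 22.86 cm; × 3.2 = 73.15 → 73 rows.

Cast on 121 stitches; work 73 rows.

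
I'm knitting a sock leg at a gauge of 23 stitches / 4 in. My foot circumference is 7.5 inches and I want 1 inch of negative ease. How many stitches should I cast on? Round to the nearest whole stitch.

Cast on 37 stitches.

Finished = 7.5 − 1 = 6.5 in.
23 / 4 = 5.75 sts per inch.
6.50 × 5.75 = 37.38 sts.
→ 37 sts.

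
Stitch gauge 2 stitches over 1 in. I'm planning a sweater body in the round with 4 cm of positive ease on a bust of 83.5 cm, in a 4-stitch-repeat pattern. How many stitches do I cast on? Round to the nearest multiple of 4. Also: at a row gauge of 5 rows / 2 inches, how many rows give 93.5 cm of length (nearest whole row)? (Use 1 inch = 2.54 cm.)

Cast on 68 stitches; work 92 rows.

Finished = 83.5 + 4 = 87.5 cm.
87.5 cm × 1/2.54 = 34.45 inches.
2/1 = 2 sts per in; 34.45 × 2 = 68.90 sts.
Nearest multiple of 4 → 68.
93.5 cm = 36.81 inches; × 2.5 = 92.03 → 92 rows.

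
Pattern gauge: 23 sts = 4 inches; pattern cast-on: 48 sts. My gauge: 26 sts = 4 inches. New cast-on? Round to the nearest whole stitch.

Cast on 54 stitches.

Scale factor = 26 / 23 = 1.130.
48 × 26 / 23 = 54.26 sts.
→ 54 sts.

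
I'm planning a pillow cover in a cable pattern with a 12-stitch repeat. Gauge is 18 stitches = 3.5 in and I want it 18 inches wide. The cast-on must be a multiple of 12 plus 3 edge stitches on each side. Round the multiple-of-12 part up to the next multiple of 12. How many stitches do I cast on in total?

CO 102 sts.

18 / 3.5 = 5.143 sts per inch.
18 × 5.143 = 92.57 sts.
Less 6 edge sts → 86.57 for the repeat.
Next multiple of 12: 96.
Add back 6 edge sts → 102.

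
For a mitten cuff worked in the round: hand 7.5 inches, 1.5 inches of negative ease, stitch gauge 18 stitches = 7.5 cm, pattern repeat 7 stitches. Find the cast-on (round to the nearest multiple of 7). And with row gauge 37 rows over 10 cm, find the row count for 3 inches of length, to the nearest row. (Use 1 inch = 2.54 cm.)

Cast on 35 stitches; work 28 rows.

Finished = 7.5 − 1.5 = 6 inches.
6 inches × 2.54 = 15.24 cm.
18/7.5 = 2.4 sts per cm; 15.24 × 2.4 = 36.58 sts.
Nearest multiple of 7 → 35.
3 inches = 7.62 cm; × 3.7 = 28.19 → 28 rows.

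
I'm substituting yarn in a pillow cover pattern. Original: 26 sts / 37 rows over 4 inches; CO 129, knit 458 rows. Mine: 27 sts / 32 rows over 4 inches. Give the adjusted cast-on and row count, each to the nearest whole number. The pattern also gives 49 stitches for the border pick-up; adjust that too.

Stitches: 129 × 27/26 = 133.96 → 134.
Rows: 458 × 32/37 = 396.11 → 396.
border pick-up: 49 × 27/26 = 50.88 → 51.

Cast on 134 stitches; work 396 rows; border pick-up 51 stitches.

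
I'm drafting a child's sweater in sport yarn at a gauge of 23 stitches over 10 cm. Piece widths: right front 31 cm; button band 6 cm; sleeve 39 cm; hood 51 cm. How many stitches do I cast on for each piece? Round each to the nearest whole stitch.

right front 71; button band 14; sleeve 90; hood 117.

Rate = 23/10 = 2.3 sts per cm.
right front: 31 × 2.3 = 71.30 → 71.
button band: 6 × 2.3 = 13.80 → 14.
sleeve: 39 × 2.3 = 89.70 → 90.
hood: 51 × 2.3 = 117.30 → 117.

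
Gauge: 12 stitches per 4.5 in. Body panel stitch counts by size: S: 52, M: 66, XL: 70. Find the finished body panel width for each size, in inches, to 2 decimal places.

S 19.50 inches; M 24.75 inches; XL 26.25 inches.

12/4.5 = 2.667 sts per in.
S: 52 / 2.667 = 19.500 → 19.50 in.
M: 66 / 2.667 = 24.750 → 24.75 in.
XL: 70 / 2.667 = 26.250 → 26.25 in.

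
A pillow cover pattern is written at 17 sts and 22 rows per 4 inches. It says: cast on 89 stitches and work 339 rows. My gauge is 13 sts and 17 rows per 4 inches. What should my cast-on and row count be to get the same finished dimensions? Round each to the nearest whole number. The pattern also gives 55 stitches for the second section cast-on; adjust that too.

Cast on 68 stitches; work 262 rows; second section cast-on 42 stitches.

Stitches: 89 × 13/17 = 68.06 → 68.
Rows: 339 × 17/22 = 261.95 → 262.
second section cast-on: 55 × 13/17 = 42.06 → 42.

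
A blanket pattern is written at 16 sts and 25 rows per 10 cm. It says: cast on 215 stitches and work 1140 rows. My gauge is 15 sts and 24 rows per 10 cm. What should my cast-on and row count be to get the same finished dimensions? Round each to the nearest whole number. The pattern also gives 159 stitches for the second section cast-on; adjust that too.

Cast on 202 stitches; work 1094 rows; second section cast-on 149 stitches.

Stitches: 215 × 15/16 = 201.56 → 202.
Rows: 1140 × 24/25 = 1094.40 → 1094.
second section cast-on: 159 × 15/16 = 149.06 → 149.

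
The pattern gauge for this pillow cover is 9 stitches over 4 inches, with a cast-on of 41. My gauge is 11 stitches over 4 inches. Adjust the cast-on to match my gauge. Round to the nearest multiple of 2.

Scale factor = 11 / 9 = 1.222.
41 × 11 / 9 = 50.11 sts.
→ 50 sts.

Cast on 50 stitches.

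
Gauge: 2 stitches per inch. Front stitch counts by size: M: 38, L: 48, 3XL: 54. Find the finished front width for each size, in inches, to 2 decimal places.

2/1 = 2 sts per in.
M: 38 / 2 = 19.000 → 19.00 in.
L: 48 / 2 = 24.000 → 24.00 in.
3XL: 54 / 2 = 27.000 → 27.00 in.

M 19.00 inches; L 24.00 inches; 3XL 27.00 inches.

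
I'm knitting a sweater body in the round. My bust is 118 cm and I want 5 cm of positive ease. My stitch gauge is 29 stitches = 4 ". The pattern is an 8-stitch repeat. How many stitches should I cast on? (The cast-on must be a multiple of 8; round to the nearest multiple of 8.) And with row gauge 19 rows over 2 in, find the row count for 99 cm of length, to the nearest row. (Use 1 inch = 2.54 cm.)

Finished = 118 + 5 = 123 cm.
123 cm × 1/2.54 = 48.43 inches.
29/4 = 7.25 sts per in; 48.43 × 7.25 = 351.08 sts.
Nearest multiple of 8 → 352.
99 cm = 38.98 inches; × 9.5 = 370.28 → 370 rows.

Cast on 352 stitches; work 370 rows.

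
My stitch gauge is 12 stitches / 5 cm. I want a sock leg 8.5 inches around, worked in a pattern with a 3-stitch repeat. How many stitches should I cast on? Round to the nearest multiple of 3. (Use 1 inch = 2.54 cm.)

8.5 in = 8.5 × 2.54 = 21.59 cm.
12 / 5 = 2.4 sts/cm.
21.59 × 2.4 = 51.82 sts.
→ 51.

Cast on 51 stitches.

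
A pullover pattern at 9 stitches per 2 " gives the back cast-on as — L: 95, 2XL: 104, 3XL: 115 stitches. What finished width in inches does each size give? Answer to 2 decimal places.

L 21.11 inches; 2XL 23.11 inches; 3XL 25.56 inches.

9/2 = 4.5 sts per in.
L: 95 / 4.5 = 21.111 → 21.11 in.
2XL: 104 / 4.5 = 23.111 → 23.11 in.
3XL: 115 / 4.5 = 25.556 → 25.56 in.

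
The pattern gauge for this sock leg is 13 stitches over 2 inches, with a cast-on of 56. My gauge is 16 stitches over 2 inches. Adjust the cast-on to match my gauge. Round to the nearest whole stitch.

Cast on 69 stitches.

Scale factor = 16 / 13 = 1.231.
56 × 16 / 13 = 68.92 sts.
→ 69 sts.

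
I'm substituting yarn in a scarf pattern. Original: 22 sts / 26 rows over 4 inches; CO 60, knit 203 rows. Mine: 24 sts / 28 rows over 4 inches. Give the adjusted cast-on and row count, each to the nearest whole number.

Stitches: 60 × 24/22 = 65.45 → 65.
Rows: 203 × 28/26 = 218.62 → 219.

Cast on 65 stitches; work 219 rows.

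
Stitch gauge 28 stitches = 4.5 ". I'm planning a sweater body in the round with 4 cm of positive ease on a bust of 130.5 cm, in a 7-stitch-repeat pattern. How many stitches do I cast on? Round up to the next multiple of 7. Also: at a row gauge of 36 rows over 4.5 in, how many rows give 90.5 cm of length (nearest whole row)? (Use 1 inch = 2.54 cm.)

Cast on 336 stitches; work 285 rows.

Finished = 130.5 + 4 = 134.5 cm.
134.5 cm × 1/2.54 = 52.95 inches.
28/4.5 = 6.222 sts per in; 52.95 × 6.222 = 329.48 sts.
Next multiple of 7 → 336.
90.5 cm = 35.63 inches; × 8 = 285.04 → 285 rows.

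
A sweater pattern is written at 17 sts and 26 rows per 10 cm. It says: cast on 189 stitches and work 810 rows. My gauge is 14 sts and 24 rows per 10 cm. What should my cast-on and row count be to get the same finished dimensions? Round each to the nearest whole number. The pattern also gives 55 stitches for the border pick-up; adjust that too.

Stitches: 189 × 14/17 = 155.65 → 156.
Rows: 810 × 24/26 = 747.69 → 748.
border pick-up: 55 × 14/17 = 45.29 → 45.

Cast on 156 stitches; work 748 rows; border pick-up 45 stitches.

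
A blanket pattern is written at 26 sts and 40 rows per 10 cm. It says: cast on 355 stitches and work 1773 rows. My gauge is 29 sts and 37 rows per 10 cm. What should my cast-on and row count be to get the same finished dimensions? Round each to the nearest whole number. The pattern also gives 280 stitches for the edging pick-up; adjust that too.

Stitches: 355 × 29/26 = 395.96 → 396.
Rows: 1773 × 37/40 = 1640.03 → 1640.
edging pick-up: 280 × 29/26 = 312.31 → 312.

Cast on 396 stitches; work 1640 rows; edging pick-up 312 stitches.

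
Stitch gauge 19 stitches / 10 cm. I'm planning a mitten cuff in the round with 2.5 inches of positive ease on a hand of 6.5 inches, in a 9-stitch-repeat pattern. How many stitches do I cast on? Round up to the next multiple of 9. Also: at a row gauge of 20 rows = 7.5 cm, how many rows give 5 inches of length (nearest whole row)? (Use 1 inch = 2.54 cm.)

Cast on 45 stitches; work 34 rows.

Finished = 6.5 + 2.5 = 9 inches.
9 inches × 2.54 = 22.86 cm.
19/10 = 1.9 sts per cm; 22.86 × 1.9 = 43.43 sts.
Next multiple of 9 → 45.
5 inches = 12.70 cm; × 2.667 = 33.87 → 34 rows.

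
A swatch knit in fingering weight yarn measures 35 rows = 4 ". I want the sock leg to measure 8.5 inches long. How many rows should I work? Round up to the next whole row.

35 rows / 4 in = 8.75 rows per inch.
8.5 × 8.75 = 74.38 rows.
Round up → 75.

75 rows.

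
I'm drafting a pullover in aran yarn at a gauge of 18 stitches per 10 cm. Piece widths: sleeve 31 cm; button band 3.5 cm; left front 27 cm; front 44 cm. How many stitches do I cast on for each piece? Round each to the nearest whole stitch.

sleeve 56; button band 6; left front 49; front 79.

Rate = 18/10 = 1.8 sts per cm.
sleeve: 31 × 1.8 = 55.80 → 56.
button band: 3.5 × 1.8 = 6.30 → 6.
left front: 27 × 1.8 = 48.60 → 49.
front: 44 × 1.8 = 79.20 → 79.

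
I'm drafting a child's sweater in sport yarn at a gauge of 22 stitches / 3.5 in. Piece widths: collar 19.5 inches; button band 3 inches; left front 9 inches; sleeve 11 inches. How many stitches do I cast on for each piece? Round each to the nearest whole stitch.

collar 123; button band 19; left front 57; sleeve 69.

Rate = 22/3.5 = 6.286 sts per in.
collar: 19.5 × 6.286 = 122.57 → 123.
button band: 3 × 6.286 = 18.86 → 19.
left front: 9 × 6.286 = 56.57 → 57.
sleeve: 11 × 6.286 = 69.14 → 69.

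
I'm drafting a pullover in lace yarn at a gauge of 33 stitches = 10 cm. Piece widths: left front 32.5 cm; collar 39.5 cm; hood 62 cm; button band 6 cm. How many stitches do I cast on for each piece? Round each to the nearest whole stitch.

Rate = 33/10 = 3.3 sts per cm.
left front: 32.5 × 3.3 = 107.25 → 107.
collar: 39.5 × 3.3 = 130.35 → 130.
hood: 62 × 3.3 = 204.60 → 205.
button band: 6 × 3.3 = 19.80 → 20.

left front 107; collar 130; hood 205; button band 20.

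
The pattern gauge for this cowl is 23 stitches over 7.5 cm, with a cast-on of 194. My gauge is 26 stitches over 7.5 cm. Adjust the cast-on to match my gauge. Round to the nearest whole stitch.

Cast on 219 stitches.

Scale factor = 26 / 23 = 1.130.
194 × 26 / 23 = 219.30 sts.
→ 219 sts.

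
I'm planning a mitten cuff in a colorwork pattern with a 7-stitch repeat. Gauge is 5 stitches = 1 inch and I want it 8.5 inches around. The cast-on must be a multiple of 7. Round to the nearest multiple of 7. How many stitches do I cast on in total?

5 / 1 = 5 sts per inch.
8.5 × 5 = 42.50 sts.
Nearest multiple of 7: 42.

CO 42 sts.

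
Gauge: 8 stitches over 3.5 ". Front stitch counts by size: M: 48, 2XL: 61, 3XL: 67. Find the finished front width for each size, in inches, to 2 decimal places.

M 21.00 inches; 2XL 26.69 inches; 3XL 29.31 inches.

8/3.5 = 2.286 sts per in.
M: 48 / 2.286 = 21.000 → 21.00 in.
2XL: 61 / 2.286 = 26.688 → 26.69 in.
3XL: 67 / 2.286 = 29.312 → 29.31 in.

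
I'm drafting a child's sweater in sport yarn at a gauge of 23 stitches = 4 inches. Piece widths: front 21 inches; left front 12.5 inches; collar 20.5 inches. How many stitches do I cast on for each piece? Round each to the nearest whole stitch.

Rate = 23/4 = 5.75 sts per in.
front: 21 × 5.75 = 120.75 → 121.
left front: 12.5 × 5.75 = 71.88 → 72.
collar: 20.5 × 5.75 = 117.88 → 118.

front 121; left front 72; collar 118.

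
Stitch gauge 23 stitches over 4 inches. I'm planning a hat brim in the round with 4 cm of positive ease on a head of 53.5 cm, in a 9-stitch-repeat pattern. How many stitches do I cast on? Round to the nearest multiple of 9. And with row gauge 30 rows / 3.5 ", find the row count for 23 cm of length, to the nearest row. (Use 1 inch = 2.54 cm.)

Finished = 53.5 + 4 = 57.5 cm.
57.5 cm × 1/2.54 = 22.64 inches.
23/4 = 5.75 sts per in; 22.64 × 5.75 = 130.17 sts.
Nearest multiple of 9 → 126.
23 cm = 9.06 inches; × 8.571 = 77.62 → 78 rows.

Cast on 126 stitches; work 78 rows.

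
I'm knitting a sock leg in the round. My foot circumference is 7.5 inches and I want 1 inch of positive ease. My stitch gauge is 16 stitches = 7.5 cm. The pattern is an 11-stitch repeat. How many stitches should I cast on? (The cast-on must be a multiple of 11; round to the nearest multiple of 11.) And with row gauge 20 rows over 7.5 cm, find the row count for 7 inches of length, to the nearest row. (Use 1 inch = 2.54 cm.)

Cast on 44 stitches; work 47 rows.

Finished = 7.5 + 1 = 8.5 inches.
8.5 inches × 2.54 = 21.59 cm.
16/7.5 = 2.133 sts per cm; 21.59 × 2.133 = 46.06 sts.
Nearest multiple of 11 → 44.
7 inches = 17.78 cm; × 2.667 = 47.41 → 47 rows.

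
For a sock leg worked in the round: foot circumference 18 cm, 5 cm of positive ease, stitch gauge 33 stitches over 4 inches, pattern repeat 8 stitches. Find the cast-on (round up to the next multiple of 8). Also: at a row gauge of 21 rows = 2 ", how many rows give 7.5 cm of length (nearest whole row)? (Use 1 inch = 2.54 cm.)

Finished = 18 + 5 = 23 cm.
23 cm × 1/2.54 = 9.06 inches.
33/4 = 8.25 sts per in; 9.06 × 8.25 = 74.70 sts.
Next multiple of 8 → 80.
7.5 cm = 2.95 inches; × 10.5 = 31.00 → 31 rows.

Cast on 80 stitches; work 31 rows.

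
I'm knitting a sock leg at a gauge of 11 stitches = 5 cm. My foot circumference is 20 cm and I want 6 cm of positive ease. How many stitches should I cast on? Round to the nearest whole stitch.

Cast on 57 stitches.

Finished = 20 + 6 = 26 cm.
11 / 5 = 2.2 sts per cm.
26.00 × 2.2 = 57.20 sts.
→ 57 sts.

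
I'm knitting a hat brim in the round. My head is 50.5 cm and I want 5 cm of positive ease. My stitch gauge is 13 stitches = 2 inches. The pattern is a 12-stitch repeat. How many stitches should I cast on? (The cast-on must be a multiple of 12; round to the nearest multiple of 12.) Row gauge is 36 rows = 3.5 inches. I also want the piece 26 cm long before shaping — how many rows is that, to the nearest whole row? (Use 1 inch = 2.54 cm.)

Cast on 144 stitches; work 105 rows.

Finished = 50.5 + 5 = 55.5 cm.
55.5 cm × 1/2.54 = 21.85 inches.
13/2 = 6.5 sts per in; 21.85 × 6.5 = 142.03 sts.
Nearest multiple of 12 → 144.
26 cm = 10.24 inches; × 10.286 = 105.29 → 105 rows.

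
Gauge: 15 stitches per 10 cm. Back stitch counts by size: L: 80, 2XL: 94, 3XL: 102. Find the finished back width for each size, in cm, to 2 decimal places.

L 53.33 cm; 2XL 62.67 cm; 3XL 68.00 cm.

15/10 = 1.5 sts per cm.
L: 80 / 1.5 = 53.333 → 53.33 cm.
2XL: 94 / 1.5 = 62.667 → 62.67 cm.
3XL: 102 / 1.5 = 68.000 → 68.00 cm.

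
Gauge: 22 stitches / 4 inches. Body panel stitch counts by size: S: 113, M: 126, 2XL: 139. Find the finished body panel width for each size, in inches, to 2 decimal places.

S 20.55 inches; M 22.91 inches; 2XL 25.27 inches.

22/4 = 5.5 sts per in.
S: 113 / 5.5 = 20.545 → 20.55 in.
M: 126 / 5.5 = 22.909 → 22.91 in.
2XL: 139 / 5.5 = 25.273 → 25.27 in.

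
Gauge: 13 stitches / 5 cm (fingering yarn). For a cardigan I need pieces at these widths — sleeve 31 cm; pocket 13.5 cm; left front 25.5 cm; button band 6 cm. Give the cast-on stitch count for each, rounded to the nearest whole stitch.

sleeve 81; pocket 35; left front 66; button band 16.

Rate = 13/5 = 2.6 sts per cm.
sleeve: 31 × 2.6 = 80.60 → 81.
pocket: 13.5 × 2.6 = 35.10 → 35.
left front: 25.5 × 2.6 = 66.30 → 66.
button band: 6 × 2.6 = 15.60 → 16.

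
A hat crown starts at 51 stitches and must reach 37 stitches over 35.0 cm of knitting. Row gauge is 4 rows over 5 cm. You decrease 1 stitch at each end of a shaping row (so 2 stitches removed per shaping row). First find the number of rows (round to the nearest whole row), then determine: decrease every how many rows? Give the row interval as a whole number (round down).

Rows = 35.0 × 0.8 = 28.0 → 28 rows.
Stitches to remove: 14 → 7 shaping rows (at 2 st each).
28 / 7 = 4.00 → every 4 rows.

Decrease every 4th row.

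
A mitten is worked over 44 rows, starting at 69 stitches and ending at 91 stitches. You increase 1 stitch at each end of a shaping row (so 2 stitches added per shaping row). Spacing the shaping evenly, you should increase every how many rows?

Increase every 4th row.

Stitches to add: |91 − 69| = 22.
Shaping rows needed: 22 / 2 = 11.
44 rows / 11 = every 4 rows.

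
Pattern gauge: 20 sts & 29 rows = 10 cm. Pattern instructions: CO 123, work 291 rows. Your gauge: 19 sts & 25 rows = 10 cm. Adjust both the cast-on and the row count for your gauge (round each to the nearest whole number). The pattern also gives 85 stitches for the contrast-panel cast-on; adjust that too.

Cast on 117 stitches; work 251 rows; contrast-panel cast-on 81 stitches.

Stitches: 123 × 19/20 = 116.85 → 117.
Rows: 291 × 25/29 = 250.86 → 251.
contrast-panel cast-on: 85 × 19/20 = 80.75 → 81.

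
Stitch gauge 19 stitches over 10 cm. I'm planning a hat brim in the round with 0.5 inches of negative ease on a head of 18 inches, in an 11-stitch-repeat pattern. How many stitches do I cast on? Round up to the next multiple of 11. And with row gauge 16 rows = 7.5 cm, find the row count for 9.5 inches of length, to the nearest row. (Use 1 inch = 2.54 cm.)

Cast on 88 stitches; work 51 rows.

Finished = 18 − 0.5 = 17.5 inches.
17.5 inches × 2.54 = 44.45 cm.
19/10 = 1.9 sts per cm; 44.45 × 1.9 = 84.45 sts.
Next multiple of 11 → 88.
9.5 inches = 24.13 cm; × 2.133 = 51.48 → 51 rows.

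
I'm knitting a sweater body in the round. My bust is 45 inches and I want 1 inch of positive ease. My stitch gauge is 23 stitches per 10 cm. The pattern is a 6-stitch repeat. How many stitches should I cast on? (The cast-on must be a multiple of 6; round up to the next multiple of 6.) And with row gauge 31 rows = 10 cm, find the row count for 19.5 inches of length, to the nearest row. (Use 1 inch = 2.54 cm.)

Finished = 45 + 1 = 46 inches.
46 inches × 2.54 = 116.84 cm.
23/10 = 2.3 sts per cm; 116.84 × 2.3 = 268.73 sts.
Next multiple of 6 → 270.
19.5 inches = 49.53 cm; × 3.1 = 153.54 → 154 rows.

Cast on 270 stitches; work 154 rows.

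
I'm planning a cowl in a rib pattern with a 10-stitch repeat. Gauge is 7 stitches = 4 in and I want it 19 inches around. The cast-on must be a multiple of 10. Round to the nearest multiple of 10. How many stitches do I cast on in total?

30 stitches.

7 / 4 = 1.75 sts per inch.
19 × 1.75 = 33.25 sts.
Nearest multiple of 10: 30.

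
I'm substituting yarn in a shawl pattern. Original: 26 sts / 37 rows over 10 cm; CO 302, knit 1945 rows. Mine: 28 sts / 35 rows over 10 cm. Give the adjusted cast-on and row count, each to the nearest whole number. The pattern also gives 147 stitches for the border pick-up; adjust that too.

Stitches: 302 × 28/26 = 325.23 → 325.
Rows: 1945 × 35/37 = 1839.86 → 1840.
border pick-up: 147 × 28/26 = 158.31 → 158.

Cast on 325 stitches; work 1840 rows; border pick-up 158 stitches.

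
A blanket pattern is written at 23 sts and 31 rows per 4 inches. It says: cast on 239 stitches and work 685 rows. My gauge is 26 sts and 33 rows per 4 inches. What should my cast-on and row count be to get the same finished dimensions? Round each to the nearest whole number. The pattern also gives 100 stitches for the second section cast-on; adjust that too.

Cast on 270 stitches; work 729 rows; second section cast-on 113 stitches.

Stitches: 239 × 26/23 = 270.17 → 270.
Rows: 685 × 33/31 = 729.19 → 729.
second section cast-on: 100 × 26/23 = 113.04 → 113.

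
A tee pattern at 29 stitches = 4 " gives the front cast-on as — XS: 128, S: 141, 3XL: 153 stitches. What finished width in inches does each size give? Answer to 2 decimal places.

XS 17.66 inches; S 19.45 inches; 3XL 21.10 inches.

29/4 = 7.25 sts per in.
XS: 128 / 7.25 = 17.655 → 17.66 in.
S: 141 / 7.25 = 19.448 → 19.45 in.
3XL: 153 / 7.25 = 21.103 → 21.10 in.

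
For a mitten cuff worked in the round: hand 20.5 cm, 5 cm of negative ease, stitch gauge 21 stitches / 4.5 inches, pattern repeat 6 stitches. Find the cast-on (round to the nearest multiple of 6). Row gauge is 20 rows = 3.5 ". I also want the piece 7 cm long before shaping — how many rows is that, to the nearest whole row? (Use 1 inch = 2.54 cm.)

Finished = 20.5 − 5 = 15.5 cm.
15.5 cm × 1/2.54 = 6.10 inches.
21/4.5 = 4.667 sts per in; 6.10 × 4.667 = 28.48 sts.
Nearest multiple of 6 → 30.
7 cm = 2.76 inches; × 5.714 = 15.75 → 16 rows.

Cast on 30 stitches; work 16 rows.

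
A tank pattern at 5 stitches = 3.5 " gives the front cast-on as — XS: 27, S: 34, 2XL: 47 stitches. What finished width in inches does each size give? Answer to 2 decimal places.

XS 18.90 inches; S 23.80 inches; 2XL 32.90 inches.

5/3.5 = 1.429 sts per in.
XS: 27 / 1.429 = 18.900 → 18.90 in.
S: 34 / 1.429 = 23.800 → 23.80 in.
2XL: 47 / 1.429 = 32.900 → 32.90 in.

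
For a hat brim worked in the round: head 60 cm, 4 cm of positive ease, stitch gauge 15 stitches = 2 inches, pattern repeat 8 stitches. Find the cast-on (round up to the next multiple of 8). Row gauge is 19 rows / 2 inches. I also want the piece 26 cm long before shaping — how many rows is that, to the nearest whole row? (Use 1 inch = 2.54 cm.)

Finished = 60 + 4 = 64 cm.
64 cm × 1/2.54 = 25.20 inches.
15/2 = 7.5 sts per in; 25.20 × 7.5 = 188.98 sts.
Next multiple of 8 → 192.
26 cm = 10.24 inches; × 9.5 = 97.24 → 97 rows.

Cast on 192 stitches; work 97 rows.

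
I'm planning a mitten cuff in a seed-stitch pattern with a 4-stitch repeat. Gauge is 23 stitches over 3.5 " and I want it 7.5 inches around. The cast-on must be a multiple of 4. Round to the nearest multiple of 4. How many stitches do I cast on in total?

23 / 3.5 = 6.571 sts per inch.
7.5 × 6.571 = 49.29 sts.
Nearest multiple of 4: 48.

Cast on 48 stitches.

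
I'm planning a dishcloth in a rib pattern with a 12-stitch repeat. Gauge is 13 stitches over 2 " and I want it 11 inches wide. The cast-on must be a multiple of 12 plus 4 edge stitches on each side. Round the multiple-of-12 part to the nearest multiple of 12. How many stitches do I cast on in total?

Cast on 68 stitches.

13 / 2 = 6.5 sts per inch.
11 × 6.5 = 71.50 sts.
Less 8 edge sts → 63.50 for the repeat.
Nearest multiple of 12: 60.
Add back 8 edge sts → 68.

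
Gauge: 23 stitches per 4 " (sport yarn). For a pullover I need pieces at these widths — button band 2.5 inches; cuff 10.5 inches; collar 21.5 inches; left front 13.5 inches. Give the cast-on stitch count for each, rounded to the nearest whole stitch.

button band 14; cuff 60; collar 124; left front 78.

Rate = 23/4 = 5.75 sts per in.
button band: 2.5 × 5.75 = 14.38 → 14.
cuff: 10.5 × 5.75 = 60.38 → 60.
collar: 21.5 × 5.75 = 123.62 → 124.
left front: 13.5 × 5.75 = 77.62 → 78.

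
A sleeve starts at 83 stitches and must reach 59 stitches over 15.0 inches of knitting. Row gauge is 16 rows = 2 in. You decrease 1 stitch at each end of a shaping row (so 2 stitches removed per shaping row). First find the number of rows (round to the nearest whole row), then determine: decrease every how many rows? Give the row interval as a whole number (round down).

Rows = 15.0 × 8 = 120.0 → 120 rows.
Stitches to remove: 24 → 12 shaping rows (at 2 st each).
120 / 12 = 10.00 → every 10 rows.

Decrease every 10th row.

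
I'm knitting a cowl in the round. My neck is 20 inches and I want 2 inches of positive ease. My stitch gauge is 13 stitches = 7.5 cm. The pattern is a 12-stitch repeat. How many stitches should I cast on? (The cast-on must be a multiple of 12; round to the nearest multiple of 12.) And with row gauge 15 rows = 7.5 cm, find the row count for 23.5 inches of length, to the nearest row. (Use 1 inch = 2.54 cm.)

Finished = 20 + 2 = 22 inches.
22 inches × 2.54 = 55.88 cm.
13/7.5 = 1.733 sts per cm; 55.88 × 1.733 = 96.86 sts.
Nearest multiple of 12 → 96.
23.5 inches = 59.69 cm; × 2 = 119.38 → 119 rows.

Cast on 96 stitches; work 119 rows.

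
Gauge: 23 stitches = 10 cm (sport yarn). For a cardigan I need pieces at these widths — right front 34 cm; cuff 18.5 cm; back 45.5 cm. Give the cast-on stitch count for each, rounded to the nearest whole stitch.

right front 78; cuff 43; back 105.

Rate = 23/10 = 2.3 sts per cm.
right front: 34 × 2.3 = 78.20 → 78.
cuff: 18.5 × 2.3 = 42.55 → 43.
back: 45.5 × 2.3 = 104.65 → 105.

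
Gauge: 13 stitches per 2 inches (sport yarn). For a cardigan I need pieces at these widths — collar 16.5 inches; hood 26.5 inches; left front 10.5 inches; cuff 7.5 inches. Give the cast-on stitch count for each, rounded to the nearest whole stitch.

collar 107; hood 172; left front 68; cuff 49.

Rate = 13/2 = 6.5 sts per in.
collar: 16.5 × 6.5 = 107.25 → 107.
hood: 26.5 × 6.5 = 172.25 → 172.
left front: 10.5 × 6.5 = 68.25 → 68.
cuff: 7.5 × 6.5 = 48.75 → 49.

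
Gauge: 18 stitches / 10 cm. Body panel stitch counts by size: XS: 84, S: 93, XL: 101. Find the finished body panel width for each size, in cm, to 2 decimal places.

18/10 = 1.8 sts per cm.
XS: 84 / 1.8 = 46.667 → 46.67 cm.
S: 93 / 1.8 = 51.667 → 51.67 cm.
XL: 101 / 1.8 = 56.111 → 56.11 cm.

XS 46.67 cm; S 51.67 cm; XL 56.11 cm.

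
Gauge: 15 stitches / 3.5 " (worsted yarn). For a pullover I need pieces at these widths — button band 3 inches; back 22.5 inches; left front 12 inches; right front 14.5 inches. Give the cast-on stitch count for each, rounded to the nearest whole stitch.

Rate = 15/3.5 = 4.286 sts per in.
button band: 3 × 4.286 = 12.86 → 13.
back: 22.5 × 4.286 = 96.43 → 96.
left front: 12 × 4.286 = 51.43 → 51.
right front: 14.5 × 4.286 = 62.14 → 62.

button band 13; back 96; left front 51; right front 62.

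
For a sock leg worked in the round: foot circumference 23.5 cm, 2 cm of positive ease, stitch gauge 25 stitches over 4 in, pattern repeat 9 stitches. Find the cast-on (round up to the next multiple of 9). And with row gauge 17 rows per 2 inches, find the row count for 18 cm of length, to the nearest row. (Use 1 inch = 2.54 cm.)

Finished = 23.5 + 2 = 25.5 cm.
25.5 cm × 1/2.54 = 10.04 inches.
25/4 = 6.25 sts per in; 10.04 × 6.25 = 62.75 sts.
Next multiple of 9 → 63.
18 cm = 7.09 inches; × 8.5 = 60.24 → 60 rows.

Cast on 63 stitches; work 60 rows.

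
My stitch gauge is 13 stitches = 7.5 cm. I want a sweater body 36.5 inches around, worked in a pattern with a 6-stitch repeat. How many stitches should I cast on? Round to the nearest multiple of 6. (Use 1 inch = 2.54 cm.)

162 stitches.

36.5 in = 36.5 × 2.54 = 92.71 cm.
13 / 7.5 = 1.733 sts/cm.
92.71 × 1.733 = 160.70 sts.
→ 162.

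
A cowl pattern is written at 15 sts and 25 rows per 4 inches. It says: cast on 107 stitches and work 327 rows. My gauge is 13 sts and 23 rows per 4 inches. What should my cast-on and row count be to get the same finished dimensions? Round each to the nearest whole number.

Cast on 93 stitches; work 301 rows.

Stitches: 107 × 13/15 = 92.73 → 93.
Rows: 327 × 23/25 = 300.84 → 301.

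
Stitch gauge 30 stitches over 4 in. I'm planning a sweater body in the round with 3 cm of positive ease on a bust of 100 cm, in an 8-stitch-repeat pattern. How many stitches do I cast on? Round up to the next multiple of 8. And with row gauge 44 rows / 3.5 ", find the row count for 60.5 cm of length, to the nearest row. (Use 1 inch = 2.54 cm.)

Cast on 312 stitches; work 299 rows.

Finished = 100 + 3 = 103 cm.
103 cm × 1/2.54 = 40.55 inches.
30/4 = 7.5 sts per in; 40.55 × 7.5 = 304.13 sts.
Next multiple of 8 → 312.
60.5 cm = 23.82 inches; × 12.571 = 299.44 → 299 rows.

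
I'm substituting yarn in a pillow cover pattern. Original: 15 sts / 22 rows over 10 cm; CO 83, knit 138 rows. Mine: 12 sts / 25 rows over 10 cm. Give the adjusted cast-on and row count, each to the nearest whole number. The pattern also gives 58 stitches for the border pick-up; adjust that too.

Cast on 66 stitches; work 157 rows; border pick-up 46 stitches.

Stitches: 83 × 12/15 = 66.40 → 66.
Rows: 138 × 25/22 = 156.82 → 157.
border pick-up: 58 × 12/15 = 46.40 → 46.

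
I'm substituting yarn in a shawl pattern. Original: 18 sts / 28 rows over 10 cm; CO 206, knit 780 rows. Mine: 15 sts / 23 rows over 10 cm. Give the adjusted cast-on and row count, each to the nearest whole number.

Cast on 172 stitches; work 641 rows.

Stitches: 206 × 15/18 = 171.67 → 172.
Rows: 780 × 23/28 = 640.71 → 641.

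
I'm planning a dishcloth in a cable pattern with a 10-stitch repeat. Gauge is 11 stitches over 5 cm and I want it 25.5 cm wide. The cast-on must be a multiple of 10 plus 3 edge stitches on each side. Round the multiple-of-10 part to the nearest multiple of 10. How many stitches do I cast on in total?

56 stitches.

11 / 5 = 2.2 sts per cm.
25.5 × 2.2 = 56.10 sts.
Less 6 edge sts → 50.10 for the repeat.
Nearest multiple of 10: 50.
Add back 6 edge sts → 56.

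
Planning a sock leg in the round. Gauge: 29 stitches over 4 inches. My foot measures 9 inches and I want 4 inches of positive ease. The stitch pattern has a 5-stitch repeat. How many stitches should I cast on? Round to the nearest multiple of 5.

Cast on 95 stitches.

Finished = 9 + 4 = 13 inches.
29 / 4 = 7.25 sts/in.
13 × 7.25 = 94.25 sts.
Nearest multiple of 5: 95.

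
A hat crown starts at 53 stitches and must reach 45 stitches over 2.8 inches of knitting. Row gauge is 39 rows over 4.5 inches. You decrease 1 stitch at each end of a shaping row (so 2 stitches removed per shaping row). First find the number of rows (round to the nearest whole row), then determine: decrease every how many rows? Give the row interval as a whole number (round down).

Rows = 2.8 × 8.667 = 24.3 → 24 rows.
Stitches to remove: 8 → 4 shaping rows (at 2 st each).
24 / 4 = 6.00 → every 6 rows.

Decrease every 6th row.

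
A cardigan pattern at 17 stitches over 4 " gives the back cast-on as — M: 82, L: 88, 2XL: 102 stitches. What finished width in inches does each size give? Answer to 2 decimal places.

M 19.29 inches; L 20.71 inches; 2XL 24.00 inches.

17/4 = 4.25 sts per in.
M: 82 / 4.25 = 19.294 → 19.29 in.
L: 88 / 4.25 = 20.706 → 20.71 in.
2XL: 102 / 4.25 = 24.000 → 24.00 in.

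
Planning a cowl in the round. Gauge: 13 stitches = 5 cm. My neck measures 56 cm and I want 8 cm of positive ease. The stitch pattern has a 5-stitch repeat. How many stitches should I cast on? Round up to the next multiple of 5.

Finished = 56 + 8 = 64 cm.
13 / 5 = 2.6 sts/cm.
64 × 2.6 = 166.40 sts.
Next multiple of 5: 170.

170 stitches.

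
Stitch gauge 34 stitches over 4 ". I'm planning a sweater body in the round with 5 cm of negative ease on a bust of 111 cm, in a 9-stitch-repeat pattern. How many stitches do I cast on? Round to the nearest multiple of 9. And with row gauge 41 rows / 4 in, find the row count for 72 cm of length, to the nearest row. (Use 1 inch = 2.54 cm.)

Cast on 351 stitches; work 291 rows.

Finished = 111 − 5 = 106 cm.
106 cm × 1/2.54 = 41.73 inches.
34/4 = 8.5 sts per in; 41.73 × 8.5 = 354.72 sts.
Nearest multiple of 9 → 351.
72 cm = 28.35 inches; × 10.25 = 290.55 → 291 rows.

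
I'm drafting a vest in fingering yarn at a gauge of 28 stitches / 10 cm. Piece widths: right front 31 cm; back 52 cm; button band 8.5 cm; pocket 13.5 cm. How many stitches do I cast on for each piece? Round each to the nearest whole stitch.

right front 87; back 146; button band 24; pocket 38.

Rate = 28/10 = 2.8 sts per cm.
right front: 31 × 2.8 = 86.80 → 87.
back: 52 × 2.8 = 145.60 → 146.
button band: 8.5 × 2.8 = 23.80 → 24.
pocket: 13.5 × 2.8 = 37.80 → 38.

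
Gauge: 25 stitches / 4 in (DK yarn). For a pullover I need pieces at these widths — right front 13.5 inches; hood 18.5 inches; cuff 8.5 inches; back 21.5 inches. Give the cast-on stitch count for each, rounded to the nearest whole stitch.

Rate = 25/4 = 6.25 sts per in.
right front: 13.5 × 6.25 = 84.38 → 84.
hood: 18.5 × 6.25 = 115.62 → 116.
cuff: 8.5 × 6.25 = 53.12 → 53.
back: 21.5 × 6.25 = 134.38 → 134.

right front 84; hood 116; cuff 53; back 134.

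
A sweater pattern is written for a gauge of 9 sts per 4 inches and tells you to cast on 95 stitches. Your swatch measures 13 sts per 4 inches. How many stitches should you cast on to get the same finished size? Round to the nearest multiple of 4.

136 stitches.

Scale factor = 13 / 9 = 1.444.
95 × 13 / 9 = 137.22 sts.
→ 136 sts.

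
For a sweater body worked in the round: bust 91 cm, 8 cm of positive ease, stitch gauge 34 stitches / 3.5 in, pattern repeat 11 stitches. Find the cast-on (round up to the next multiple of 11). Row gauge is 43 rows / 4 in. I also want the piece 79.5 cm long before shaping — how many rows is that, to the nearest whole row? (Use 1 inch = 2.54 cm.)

Cast on 385 stitches; work 336 rows.

Finished = 91 + 8 = 99 cm.
99 cm × 1/2.54 = 38.98 inches.
34/3.5 = 9.714 sts per in; 38.98 × 9.714 = 378.63 sts.
Next multiple of 11 → 385.
79.5 cm = 31.30 inches; × 10.75 = 336.47 → 336 rows.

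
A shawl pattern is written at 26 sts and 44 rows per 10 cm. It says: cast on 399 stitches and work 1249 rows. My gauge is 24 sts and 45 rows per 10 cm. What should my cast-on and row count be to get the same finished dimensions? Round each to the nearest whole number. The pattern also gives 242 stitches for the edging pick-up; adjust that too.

Stitches: 399 × 24/26 = 368.31 → 368.
Rows: 1249 × 45/44 = 1277.39 → 1277.
edging pick-up: 242 × 24/26 = 223.38 → 223.

Cast on 368 stitches; work 1277 rows; edging pick-up 223 stitches.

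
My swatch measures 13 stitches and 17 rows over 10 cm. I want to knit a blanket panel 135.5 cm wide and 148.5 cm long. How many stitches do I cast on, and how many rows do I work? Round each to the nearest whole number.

Stitch gauge = 13/10 = 1.3 sts/cm; 135.5 × 1.3 = 176.15 → 176 sts.
Row gauge = 17/10 = 1.7 rows/cm; 148.5 × 1.7 = 252.45 → 252 rows.

Cast on 176 stitches and work 252 rows.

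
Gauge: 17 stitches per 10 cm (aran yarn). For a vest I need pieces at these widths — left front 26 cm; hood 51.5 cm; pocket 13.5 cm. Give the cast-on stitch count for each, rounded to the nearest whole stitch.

Rate = 17/10 = 1.7 sts per cm.
left front: 26 × 1.7 = 44.20 → 44.
hood: 51.5 × 1.7 = 87.55 → 88.
pocket: 13.5 × 1.7 = 22.95 → 23.

left front 44; hood 88; pocket 23.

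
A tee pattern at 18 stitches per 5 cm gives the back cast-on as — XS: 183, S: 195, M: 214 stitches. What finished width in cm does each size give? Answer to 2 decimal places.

XS 50.83 cm; S 54.17 cm; M 59.44 cm.

18/5 = 3.6 sts per cm.
XS: 183 / 3.6 = 50.833 → 50.83 cm.
S: 195 / 3.6 = 54.167 → 54.17 cm.
M: 214 / 3.6 = 59.444 → 59.44 cm.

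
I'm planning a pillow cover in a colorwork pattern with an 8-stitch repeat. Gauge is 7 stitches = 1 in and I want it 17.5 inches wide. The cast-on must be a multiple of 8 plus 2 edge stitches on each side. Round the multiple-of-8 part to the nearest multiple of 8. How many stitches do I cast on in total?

7 / 1 = 7 sts per inch.
17.5 × 7 = 122.50 sts.
Less 4 edge sts → 118.50 for the repeat.
Nearest multiple of 8: 120.
Add back 4 edge sts → 124.

Cast on 124 stitches.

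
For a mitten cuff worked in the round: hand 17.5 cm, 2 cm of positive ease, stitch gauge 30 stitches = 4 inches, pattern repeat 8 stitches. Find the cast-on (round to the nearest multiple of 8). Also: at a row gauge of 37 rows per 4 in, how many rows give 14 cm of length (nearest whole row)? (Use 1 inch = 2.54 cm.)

Cast on 56 stitches; work 51 rows.

Finished = 17.5 + 2 = 19.5 cm.
19.5 cm × 1/2.54 = 7.68 inches.
30/4 = 7.5 sts per in; 7.68 × 7.5 = 57.58 sts.
Nearest multiple of 8 → 56.
14 cm = 5.51 inches; × 9.25 = 50.98 → 51 rows.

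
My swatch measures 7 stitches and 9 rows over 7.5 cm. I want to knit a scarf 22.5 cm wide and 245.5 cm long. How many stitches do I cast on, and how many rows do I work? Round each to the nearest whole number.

Stitch gauge = 7/7.5 = 0.933 sts/cm; 22.5 × 0.933 = 21.00 → 21 sts.
Row gauge = 9/7.5 = 1.2 rows/cm; 245.5 × 1.2 = 294.60 → 295 rows.

Cast on 21 stitches and work 295 rows.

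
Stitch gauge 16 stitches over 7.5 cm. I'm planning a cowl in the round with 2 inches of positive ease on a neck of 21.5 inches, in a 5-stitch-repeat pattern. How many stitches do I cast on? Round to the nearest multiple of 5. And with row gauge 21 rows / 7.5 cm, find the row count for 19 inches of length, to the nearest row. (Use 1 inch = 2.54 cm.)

Cast on 125 stitches; work 135 rows.

Finished = 21.5 + 2 = 23.5 inches.
23.5 inches × 2.54 = 59.69 cm.
16/7.5 = 2.133 sts per cm; 59.69 × 2.133 = 127.34 sts.
Nearest multiple of 5 → 125.
19 inches = 48.26 cm; × 2.8 = 135.13 → 135 rows.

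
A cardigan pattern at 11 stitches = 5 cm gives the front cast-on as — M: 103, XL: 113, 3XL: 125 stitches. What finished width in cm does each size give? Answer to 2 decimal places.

M 46.82 cm; XL 51.36 cm; 3XL 56.82 cm.

11/5 = 2.2 sts per cm.
M: 103 / 2.2 = 46.818 → 46.82 cm.
XL: 113 / 2.2 = 51.364 → 51.36 cm.
3XL: 125 / 2.2 = 56.818 → 56.82 cm.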